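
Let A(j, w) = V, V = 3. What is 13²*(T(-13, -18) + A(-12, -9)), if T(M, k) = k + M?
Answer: -4732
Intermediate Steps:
T(M, k) = M + k
A(j, w) = 3
13²*(T(-13, -18) + A(-12, -9)) = 13²*((-13 - 18) + 3) = 169*(-31 + 3) = 169*(-28) = -4732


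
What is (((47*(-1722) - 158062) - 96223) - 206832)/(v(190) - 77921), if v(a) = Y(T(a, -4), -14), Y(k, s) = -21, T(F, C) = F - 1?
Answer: 542051/77942 ≈ 6.9545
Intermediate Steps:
T(F, C) = -1 + F
v(a) = -21
(((47*(-1722) - 158062) - 96223) - 206832)/(v(190) - 77921) = (((47*(-1722) - 158062) - 96223) - 206832)/(-21 - 77921) = (((-80934 - 158062) - 96223) - 206832)/(-77942) = ((-238996 - 96223) - 206832)*(-1/77942) = (-335219 - 206832)*(-1/77942) = -542051*(-1/77942) = 542051/77942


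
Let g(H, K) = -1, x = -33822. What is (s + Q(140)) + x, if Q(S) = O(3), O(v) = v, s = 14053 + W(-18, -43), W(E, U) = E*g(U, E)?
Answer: -19748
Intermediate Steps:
W(E, U) = -E (W(E, U) = E*(-1) = -E)
s = 14071 (s = 14053 - 1*(-18) = 14053 + 18 = 14071)
Q(S) = 3
(s + Q(140)) + x = (14071 + 3) - 33822 = 14074 - 33822 = -19748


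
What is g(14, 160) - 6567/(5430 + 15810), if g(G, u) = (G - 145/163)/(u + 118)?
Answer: -42031193/160411560 ≈ -0.26202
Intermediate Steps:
g(G, u) = (-145/163 + G)/(118 + u) (g(G, u) = (G - 145*1/163)/(118 + u) = (G - 145/163)/(118 + u) = (-145/163 + G)/(118 + u))
g(14, 160) - 6567/(5430 + 15810) = (-145/163 + 14)/(118 + 160) - 6567/(5430 + 15810) = (2137/163)/278 - 6567/21240 = (1/278)*(2137/163) - 6567*1/21240 = 2137/45314 - 2189/7080 = -42031193/160411560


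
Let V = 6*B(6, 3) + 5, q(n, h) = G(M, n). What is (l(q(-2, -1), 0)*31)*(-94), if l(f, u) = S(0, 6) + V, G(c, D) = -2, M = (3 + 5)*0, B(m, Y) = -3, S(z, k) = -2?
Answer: 43710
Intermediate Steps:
M = 0 (M = 8*0 = 0)
q(n, h) = -2
V = -13 (V = 6*(-3) + 5 = -18 + 5 = -13)
l(f, u) = -15 (l(f, u) = -2 - 13 = -15)
(l(q(-2, -1), 0)*31)*(-94) = -15*31*(-94) = -465*(-94) = 43710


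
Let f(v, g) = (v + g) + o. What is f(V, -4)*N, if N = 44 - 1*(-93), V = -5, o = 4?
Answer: -685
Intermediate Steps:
f(v, g) = 4 + g + v (f(v, g) = (v + g) + 4 = (g + v) + 4 = 4 + g + v)
N = 137 (N = 44 + 93 = 137)
f(V, -4)*N = (4 - 4 - 5)*137 = -5*137 = -685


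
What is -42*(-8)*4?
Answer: 1344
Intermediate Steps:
-42*(-8)*4 = 336*4 = 1344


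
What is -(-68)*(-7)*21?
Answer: -9996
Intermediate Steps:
-(-68)*(-7)*21 = -34*14*21 = -476*21 = -9996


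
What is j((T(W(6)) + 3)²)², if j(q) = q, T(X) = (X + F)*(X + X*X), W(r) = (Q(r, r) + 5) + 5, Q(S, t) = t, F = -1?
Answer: 277918540050321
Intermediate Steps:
W(r) = 10 + r (W(r) = (r + 5) + 5 = (5 + r) + 5 = 10 + r)
T(X) = (-1 + X)*(X + X²) (T(X) = (X - 1)*(X + X*X) = (-1 + X)*(X + X²))
j((T(W(6)) + 3)²)² = ((((10 + 6)³ - (10 + 6)) + 3)²)² = (((16³ - 1*16) + 3)²)² = (((4096 - 16) + 3)²)² = ((4080 + 3)²)² = (4083²)² = 16670889² = 277918540050321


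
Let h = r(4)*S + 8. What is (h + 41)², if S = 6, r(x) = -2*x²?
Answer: 20449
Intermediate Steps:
h = -184 (h = -2*4²*6 + 8 = -2*16*6 + 8 = -32*6 + 8 = -192 + 8 = -184)
(h + 41)² = (-184 + 41)² = (-143)² = 20449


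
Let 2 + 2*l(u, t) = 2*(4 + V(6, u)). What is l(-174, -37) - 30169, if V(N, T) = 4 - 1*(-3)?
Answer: -30159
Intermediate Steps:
V(N, T) = 7 (V(N, T) = 4 + 3 = 7)
l(u, t) = 10 (l(u, t) = -1 + (2*(4 + 7))/2 = -1 + (2*11)/2 = -1 + (½)*22 = -1 + 11 = 10)
l(-174, -37) - 30169 = 10 - 30169 = -30159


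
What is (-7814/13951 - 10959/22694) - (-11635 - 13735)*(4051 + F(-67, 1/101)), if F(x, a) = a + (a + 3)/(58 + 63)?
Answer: 56808265262020413065/552745344382 ≈ 1.0277e+8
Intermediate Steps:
F(x, a) = 3/121 + 122*a/121 (F(x, a) = a + (3 + a)/121 = a + (3 + a)*(1/121) = a + (3/121 + a/121) = 3/121 + 122*a/121)
(-7814/13951 - 10959/22694) - (-11635 - 13735)*(4051 + F(-67, 1/101)) = (-7814/13951 - 10959/22694) - (-11635 - 13735)*(4051 + (3/121 + (122/121)/101)) = (-7814*1/13951 - 10959*1/22694) - (-25370)*(4051 + (3/121 + (122/121)*(1/101))) = (-7814/13951 - 10959/22694) - (-25370)*(4051 + (3/121 + 122/12221)) = -47174275/45229142 - (-25370)*(4051 + 425/12221) = -47174275/45229142 - (-25370)*49507696/12221 = -47174275/45229142 - 1*(-1256010247520/12221) = -47174275/45229142 + 1256010247520/12221 = 56808265262020413065/552745344382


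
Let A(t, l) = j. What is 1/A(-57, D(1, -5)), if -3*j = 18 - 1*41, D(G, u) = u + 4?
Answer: 3/23 ≈ 0.13043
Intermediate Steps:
D(G, u) = 4 + u
j = 23/3 (j = -(18 - 1*41)/3 = -(18 - 41)/3 = -1/3*(-23) = 23/3 ≈ 7.6667)
A(t, l) = 23/3
1/A(-57, D(1, -5)) = 1/(23/3) = 3/23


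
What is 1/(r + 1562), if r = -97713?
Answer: -1/96151 ≈ -1.0400e-5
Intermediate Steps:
1/(r + 1562) = 1/(-97713 + 1562) = 1/(-96151) = -1/96151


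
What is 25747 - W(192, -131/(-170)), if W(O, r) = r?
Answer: 4376859/170 ≈ 25746.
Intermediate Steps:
25747 - W(192, -131/(-170)) = 25747 - (-131)/(-170) = 25747 - (-131)*(-1)/170 = 25747 - 1*131/170 = 25747 - 131/170 = 4376859/170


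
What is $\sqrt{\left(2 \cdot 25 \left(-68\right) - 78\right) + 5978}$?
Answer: $50$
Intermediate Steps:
$\sqrt{\left(2 \cdot 25 \left(-68\right) - 78\right) + 5978} = \sqrt{\left(50 \left(-68\right) - 78\right) + 5978} = \sqrt{\left(-3400 - 78\right) + 5978} = \sqrt{-3478 + 5978} = \sqrt{2500} = 50$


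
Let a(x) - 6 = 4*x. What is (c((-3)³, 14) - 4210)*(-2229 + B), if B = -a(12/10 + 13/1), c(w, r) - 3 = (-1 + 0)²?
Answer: 48196554/5 ≈ 9.6393e+6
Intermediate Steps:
a(x) = 6 + 4*x
c(w, r) = 4 (c(w, r) = 3 + (-1 + 0)² = 3 + (-1)² = 3 + 1 = 4)
B = -314/5 (B = -(6 + 4*(12/10 + 13/1)) = -(6 + 4*(12*(⅒) + 13*1)) = -(6 + 4*(6/5 + 13)) = -(6 + 4*(71/5)) = -(6 + 284/5) = -1*314/5 = -314/5 ≈ -62.800)
(c((-3)³, 14) - 4210)*(-2229 + B) = (4 - 4210)*(-2229 - 314/5) = -4206*(-11459/5) = 48196554/5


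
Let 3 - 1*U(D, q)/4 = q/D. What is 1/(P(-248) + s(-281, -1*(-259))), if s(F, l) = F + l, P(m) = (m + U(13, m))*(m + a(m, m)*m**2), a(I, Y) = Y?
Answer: 13/31665725954 ≈ 4.1054e-10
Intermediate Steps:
U(D, q) = 12 - 4*q/D
P(m) = (12 + 9*m/13)*(m + m**3) (P(m) = (m + (12 - 4*m/13))*(m + m*m**2) = (m + (12 - 4*m*1/13))*(m + m**3) = (m + (12 - 4*m/13))*(m + m**3) = (12 + 9*m/13)*(m + m**3))
1/(P(-248) + s(-281, -1*(-259))) = 1/((3/13)*(-248)*(52 + 3*(-248) + 3*(-248)**3 + 52*(-248)**2) + (-281 - 1*(-259))) = 1/((3/13)*(-248)*(52 - 744 + 3*(-15252992) + 52*61504) + (-281 + 259)) = 1/((3/13)*(-248)*(52 - 744 - 45758976 + 3198208) - 22) = 1/((3/13)*(-248)*(-42561460) - 22) = 1/(31665726240/13 - 22) = 1/(31665725954/13) = 13/31665725954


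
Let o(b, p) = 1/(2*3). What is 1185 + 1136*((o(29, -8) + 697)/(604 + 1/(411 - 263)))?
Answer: 669431827/268179 ≈ 2496.2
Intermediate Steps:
o(b, p) = ⅙ (o(b, p) = 1/6 = ⅙)
1185 + 1136*((o(29, -8) + 697)/(604 + 1/(411 - 263))) = 1185 + 1136*((⅙ + 697)/(604 + 1/(411 - 263))) = 1185 + 1136*(4183/(6*(604 + 1/148))) = 1185 + 1136*(4183/(6*(89393/148))) = 1185 + 1136*((4183/6)*(148/89393)) = 1185 + 1136*(309542/268179) = 1185 + 351639712/268179 = 669431827/268179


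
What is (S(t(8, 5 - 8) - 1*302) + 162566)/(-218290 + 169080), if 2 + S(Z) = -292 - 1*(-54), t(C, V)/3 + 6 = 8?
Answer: -81163/24605 ≈ -3.2986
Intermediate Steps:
t(C, V) = 6 (t(C, V) = -18 + 3*8 = -18 + 24 = 6)
S(Z) = -240 (S(Z) = -2 + (-292 - 1*(-54)) = -2 + (-292 + 54) = -2 - 238 = -240)
(S(t(8, 5 - 8) - 1*302) + 162566)/(-218290 + 169080) = (-240 + 162566)/(-218290 + 169080) = 162326/(-49210) = 162326*(-1/49210) = -81163/24605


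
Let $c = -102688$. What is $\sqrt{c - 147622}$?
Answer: $i \sqrt{250310} \approx 500.31 i$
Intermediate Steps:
$\sqrt{c - 147622} = \sqrt{-102688 - 147622} = \sqrt{-250310} = i \sqrt{250310}$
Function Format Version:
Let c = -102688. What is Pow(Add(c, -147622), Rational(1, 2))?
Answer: Mul(I, Pow(250310, Rational(1, 2))) ≈ Mul(500.31, I)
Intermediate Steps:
Pow(Add(c, -147622), Rational(1, 2)) = Pow(Add(-102688, -147622), Rational(1, 2)) = Pow(-250310, Rational(1, 2)) = Mul(I, Pow(250310, Rational(1, 2)))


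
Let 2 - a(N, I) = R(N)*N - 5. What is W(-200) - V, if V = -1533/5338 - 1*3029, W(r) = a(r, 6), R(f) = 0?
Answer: 16207701/5338 ≈ 3036.3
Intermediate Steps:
a(N, I) = 7 (a(N, I) = 2 - (0*N - 5) = 2 - (0 - 5) = 2 - 1*(-5) = 2 + 5 = 7)
W(r) = 7
V = -16170335/5338 (V = -1533*1/5338 - 3029 = -1533/5338 - 3029 = -16170335/5338 ≈ -3029.3)
W(-200) - V = 7 - 1*(-16170335/5338) = 7 + 16170335/5338 = 16207701/5338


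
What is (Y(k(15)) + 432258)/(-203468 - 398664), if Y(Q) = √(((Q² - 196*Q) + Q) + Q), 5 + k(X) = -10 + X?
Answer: -216129/301066 ≈ -0.71788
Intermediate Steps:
k(X) = -15 + X (k(X) = -5 + (-10 + X) = -15 + X)
Y(Q) = √(Q² - 194*Q) (Y(Q) = √((Q² - 195*Q) + Q) = √(Q² - 194*Q))
(Y(k(15)) + 432258)/(-203468 - 398664) = (√((-15 + 15)*(-194 + (-15 + 15))) + 432258)/(-203468 - 398664) = (√(0*(-194 + 0)) + 432258)/(-602132) = (√(0*(-194)) + 432258)*(-1/602132) = (√0 + 432258)*(-1/602132) = (0 + 432258)*(-1/602132) = 432258*(-1/602132) = -216129/301066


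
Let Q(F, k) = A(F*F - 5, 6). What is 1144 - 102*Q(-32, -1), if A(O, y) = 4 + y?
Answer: 124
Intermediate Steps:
Q(F, k) = 10 (Q(F, k) = 4 + 6 = 10)
1144 - 102*Q(-32, -1) = 1144 - 102*10 = 1144 - 1020 = 124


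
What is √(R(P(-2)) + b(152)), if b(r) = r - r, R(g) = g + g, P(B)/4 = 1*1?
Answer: 2*√2 ≈ 2.8284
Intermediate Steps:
P(B) = 4 (P(B) = 4*(1*1) = 4*1 = 4)
R(g) = 2*g
b(r) = 0
√(R(P(-2)) + b(152)) = √(2*4 + 0) = √(8 + 0) = √8 = 2*√2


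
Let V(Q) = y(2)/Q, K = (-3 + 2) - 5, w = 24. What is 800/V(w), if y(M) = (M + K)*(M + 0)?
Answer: -2400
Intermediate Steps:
K = -6 (K = -1 - 5 = -6)
y(M) = M*(-6 + M) (y(M) = (M - 6)*(M + 0) = (-6 + M)*M = M*(-6 + M))
V(Q) = -8/Q (V(Q) = (2*(-6 + 2))/Q = (2*(-4))/Q = -8/Q)
800/V(w) = 800/((-8/24)) = 800/((-8*1/24)) = 800/(-⅓) = 800*(-3) = -2400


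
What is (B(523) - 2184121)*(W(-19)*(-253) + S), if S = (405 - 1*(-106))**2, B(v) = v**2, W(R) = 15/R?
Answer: -9486268875648/19 ≈ -4.9928e+11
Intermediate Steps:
S = 261121 (S = (405 + 106)**2 = 511**2 = 261121)
(B(523) - 2184121)*(W(-19)*(-253) + S) = (523**2 - 2184121)*((15/(-19))*(-253) + 261121) = (273529 - 2184121)*((15*(-1/19))*(-253) + 261121) = -1910592*(-15/19*(-253) + 261121) = -1910592*(3795/19 + 261121) = -1910592*4965094/19 = -9486268875648/19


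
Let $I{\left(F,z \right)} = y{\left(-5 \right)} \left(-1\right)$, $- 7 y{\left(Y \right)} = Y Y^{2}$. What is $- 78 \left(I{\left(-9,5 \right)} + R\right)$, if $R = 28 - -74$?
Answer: $- \frac{45942}{7} \approx -6563.1$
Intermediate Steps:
$y{\left(Y \right)} = - \frac{Y^{3}}{7}$ ($y{\left(Y \right)} = - \frac{Y Y^{2}}{7} = - \frac{Y^{3}}{7}$)
$R = 102$ ($R = 28 + 74 = 102$)
$I{\left(F,z \right)} = - \frac{125}{7}$ ($I{\left(F,z \right)} = - \frac{\left(-5\right)^{3}}{7} \left(-1\right) = \left(- \frac{1}{7}\right) \left(-125\right) \left(-1\right) = \frac{125}{7} \left(-1\right) = - \frac{125}{7}$)
$- 78 \left(I{\left(-9,5 \right)} + R\right) = - 78 \left(- \frac{125}{7} + 102\right) = \left(-78\right) \frac{589}{7} = - \frac{45942}{7}$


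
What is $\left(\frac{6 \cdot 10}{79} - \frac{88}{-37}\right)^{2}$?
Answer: $\frac{84125584}{8543929} \approx 9.8462$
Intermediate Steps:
$\left(\frac{6 \cdot 10}{79} - \frac{88}{-37}\right)^{2} = \left(60 \cdot \frac{1}{79} - - \frac{88}{37}\right)^{2} = \left(\frac{60}{79} + \frac{88}{37}\right)^{2} = \left(\frac{9172}{2923}\right)^{2} = \frac{84125584}{8543929}$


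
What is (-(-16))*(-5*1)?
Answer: -80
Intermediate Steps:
(-(-16))*(-5*1) = -4*(-4)*(-5) = 16*(-5) = -80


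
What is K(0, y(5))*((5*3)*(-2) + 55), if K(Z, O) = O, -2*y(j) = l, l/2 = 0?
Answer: 0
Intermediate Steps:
l = 0 (l = 2*0 = 0)
y(j) = 0 (y(j) = -½*0 = 0)
K(0, y(5))*((5*3)*(-2) + 55) = 0*((5*3)*(-2) + 55) = 0*(15*(-2) + 55) = 0*(-30 + 55) = 0*25 = 0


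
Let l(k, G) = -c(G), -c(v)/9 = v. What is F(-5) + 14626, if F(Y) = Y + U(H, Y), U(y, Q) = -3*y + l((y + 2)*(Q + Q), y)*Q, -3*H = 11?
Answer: 14797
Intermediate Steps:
H = -11/3 (H = -1/3*11 = -11/3 ≈ -3.6667)
c(v) = -9*v
l(k, G) = 9*G (l(k, G) = -(-9)*G = 9*G)
U(y, Q) = -3*y + 9*Q*y (U(y, Q) = -3*y + (9*y)*Q = -3*y + 9*Q*y)
F(Y) = 11 - 32*Y (F(Y) = Y + 3*(-11/3)*(-1 + 3*Y) = Y + (11 - 33*Y) = 11 - 32*Y)
F(-5) + 14626 = (11 - 32*(-5)) + 14626 = (11 + 160) + 14626 = 171 + 14626 = 14797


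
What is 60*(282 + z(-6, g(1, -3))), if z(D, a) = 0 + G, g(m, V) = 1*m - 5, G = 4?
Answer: 17160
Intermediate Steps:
g(m, V) = -5 + m (g(m, V) = m - 5 = -5 + m)
z(D, a) = 4 (z(D, a) = 0 + 4 = 4)
60*(282 + z(-6, g(1, -3))) = 60*(282 + 4) = 60*286 = 17160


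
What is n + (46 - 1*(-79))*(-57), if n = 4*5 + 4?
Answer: -7101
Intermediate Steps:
n = 24 (n = 20 + 4 = 24)
n + (46 - 1*(-79))*(-57) = 24 + (46 - 1*(-79))*(-57) = 24 + (46 + 79)*(-57) = 24 + 125*(-57) = 24 - 7125 = -7101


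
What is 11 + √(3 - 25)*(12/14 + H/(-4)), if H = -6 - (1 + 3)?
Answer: 11 + 47*I*√22/14 ≈ 11.0 + 15.746*I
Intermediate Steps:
H = -10 (H = -6 - 1*4 = -6 - 4 = -10)
11 + √(3 - 25)*(12/14 + H/(-4)) = 11 + √(3 - 25)*(12/14 - 10/(-4)) = 11 + √(-22)*(12*(1/14) - 10*(-¼)) = 11 + (I*√22)*(6/7 + 5/2) = 11 + (I*√22)*(47/14) = 11 + 47*I*√22/14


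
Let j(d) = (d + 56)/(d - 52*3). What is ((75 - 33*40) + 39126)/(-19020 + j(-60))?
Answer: -2045574/1027079 ≈ -1.9916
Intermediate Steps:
j(d) = (56 + d)/(-156 + d) (j(d) = (56 + d)/(d - 156) = (56 + d)/(-156 + d))
((75 - 33*40) + 39126)/(-19020 + j(-60)) = ((75 - 33*40) + 39126)/(-19020 + (56 - 60)/(-156 - 60)) = ((75 - 1320) + 39126)/(-19020 - 4/(-216)) = (-1245 + 39126)/(-19020 - 1/216*(-4)) = 37881/(-19020 + 1/54) = 37881/(-1027079/54) = 37881*(-54/1027079) = -2045574/1027079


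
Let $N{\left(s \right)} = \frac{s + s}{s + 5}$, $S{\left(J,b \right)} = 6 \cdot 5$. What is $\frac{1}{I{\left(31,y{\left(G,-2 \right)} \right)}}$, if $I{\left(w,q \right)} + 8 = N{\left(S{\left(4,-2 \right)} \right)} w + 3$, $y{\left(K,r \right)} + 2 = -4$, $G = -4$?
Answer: $\frac{7}{337} \approx 0.020772$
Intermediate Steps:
$y{\left(K,r \right)} = -6$ ($y{\left(K,r \right)} = -2 - 4 = -6$)
$S{\left(J,b \right)} = 30$
$N{\left(s \right)} = \frac{2 s}{5 + s}$
$I{\left(w,q \right)} = -5 + \frac{12 w}{7}$ ($I{\left(w,q \right)} = -8 + \left(2 \cdot 30 \frac{1}{5 + 30} w + 3\right) = -8 + \left(2 \cdot 30 \cdot \frac{1}{35} w + 3\right) = -8 + \left(\frac{12 w}{7} + 3\right) = -8 + \left(3 + \frac{12 w}{7}\right) = -5 + \frac{12 w}{7}$)
$\frac{1}{I{\left(31,y{\left(G,-2 \right)} \right)}} = \frac{1}{-5 + \frac{12}{7} \cdot 31} = \frac{1}{-5 + \frac{372}{7}} = \frac{1}{\frac{337}{7}} = \frac{7}{337}$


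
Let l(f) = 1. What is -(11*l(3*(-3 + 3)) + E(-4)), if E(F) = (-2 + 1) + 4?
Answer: -14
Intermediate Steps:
E(F) = 3 (E(F) = -1 + 4 = 3)
-(11*l(3*(-3 + 3)) + E(-4)) = -(11*1 + 3) = -(11 + 3) = -1*14 = -14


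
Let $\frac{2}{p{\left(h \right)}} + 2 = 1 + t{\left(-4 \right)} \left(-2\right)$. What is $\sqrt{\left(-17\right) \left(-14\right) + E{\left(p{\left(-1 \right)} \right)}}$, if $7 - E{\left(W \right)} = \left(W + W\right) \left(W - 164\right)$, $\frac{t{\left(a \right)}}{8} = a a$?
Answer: $\frac{\sqrt{16013405}}{257} \approx 15.571$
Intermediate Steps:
$t{\left(a \right)} = 8 a^{2}$ ($t{\left(a \right)} = 8 a a = 8 a^{2}$)
$p{\left(h \right)} = - \frac{2}{257}$ ($p{\left(h \right)} = \frac{2}{-2 + \left(1 + 8 \left(-4\right)^{2} \left(-2\right)\right)} = \frac{2}{-2 + \left(1 + 8 \cdot 16 \left(-2\right)\right)} = \frac{2}{-2 + \left(1 + 128 \left(-2\right)\right)} = \frac{2}{-2 + \left(1 - 256\right)} = \frac{2}{-2 - 255} = \frac{2}{-257} = 2 \left(- \frac{1}{257}\right) = - \frac{2}{257}$)
$E{\left(W \right)} = 7 - 2 W \left(-164 + W\right)$ ($E{\left(W \right)} = 7 - \left(W + W\right) \left(W - 164\right) = 7 - 2 W \left(-164 + W\right)$)
$\sqrt{\left(-17\right) \left(-14\right) + E{\left(p{\left(-1 \right)} \right)}} = \sqrt{\left(-17\right) \left(-14\right) + \left(7 - 2 \left(- \frac{2}{257}\right)^{2} + 328 \left(- \frac{2}{257}\right)\right)} = \sqrt{238 - - \frac{293743}{66049}} = \sqrt{238 + \frac{293743}{66049}} = \sqrt{\frac{16013405}{66049}} = \frac{\sqrt{16013405}}{257}$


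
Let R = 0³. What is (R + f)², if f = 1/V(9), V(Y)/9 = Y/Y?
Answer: 1/81 ≈ 0.012346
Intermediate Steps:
V(Y) = 9 (V(Y) = 9*(Y/Y) = 9*1 = 9)
f = ⅑ (f = 1/9 = ⅑ ≈ 0.11111)
R = 0
(R + f)² = (0 + ⅑)² = (⅑)² = 1/81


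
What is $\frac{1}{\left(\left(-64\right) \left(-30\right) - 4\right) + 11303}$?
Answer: $\frac{1}{13219} \approx 7.5649 \cdot 10^{-5}$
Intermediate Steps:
$\frac{1}{\left(\left(-64\right) \left(-30\right) - 4\right) + 11303} = \frac{1}{\left(1920 - 4\right) + 11303} = \frac{1}{1916 + 11303} = \frac{1}{13219}$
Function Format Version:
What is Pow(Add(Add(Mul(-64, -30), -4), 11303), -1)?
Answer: Rational(1, 13219) ≈ 7.5649e-5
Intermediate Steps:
Pow(Add(Add(Mul(-64, -30), -4), 11303), -1) = Pow(Add(Add(1920, -4), 11303), -1) = Pow(Add(1916, 11303), -1) = Pow(13219, -1) = Rational(1, 13219)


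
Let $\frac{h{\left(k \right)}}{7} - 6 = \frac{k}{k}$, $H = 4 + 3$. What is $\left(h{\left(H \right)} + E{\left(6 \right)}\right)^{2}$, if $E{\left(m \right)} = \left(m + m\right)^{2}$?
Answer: $37249$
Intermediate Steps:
$H = 7$
$h{\left(k \right)} = 49$ ($h{\left(k \right)} = 42 + 7 \frac{k}{k} = 42 + 7 \cdot 1 = 42 + 7 = 49$)
$E{\left(m \right)} = 4 m^{2}$ ($E{\left(m \right)} = \left(2 m\right)^{2} = 4 m^{2}$)
$\left(h{\left(H \right)} + E{\left(6 \right)}\right)^{2} = \left(49 + 4 \cdot 6^{2}\right)^{2} = \left(49 + 4 \cdot 36\right)^{2} = \left(49 + 144\right)^{2} = 193^{2} = 37249$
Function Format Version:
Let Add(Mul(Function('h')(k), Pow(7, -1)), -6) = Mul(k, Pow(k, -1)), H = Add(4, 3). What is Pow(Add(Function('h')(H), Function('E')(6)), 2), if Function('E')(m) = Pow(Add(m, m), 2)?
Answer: 37249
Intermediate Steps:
H = 7
Function('h')(k) = 49 (Function('h')(k) = Add(42, Mul(7, Mul(k, Pow(k, -1)))) = Add(42, Mul(7, 1)) = Add(42, 7) = 49)
Function('E')(m) = Mul(4, Pow(m, 2)) (Function('E')(m) = Pow(Mul(2, m), 2) = Mul(4, Pow(m, 2)))
Pow(Add(Function('h')(H), Function('E')(6)), 2) = Pow(Add(49, Mul(4, Pow(6, 2))), 2) = Pow(Add(49, Mul(4, 36)), 2) = Pow(Add(49, 144), 2) = Pow(193, 2) = 37249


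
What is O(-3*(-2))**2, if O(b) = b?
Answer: 36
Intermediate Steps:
O(-3*(-2))**2 = (-3*(-2))**2 = 6**2 = 36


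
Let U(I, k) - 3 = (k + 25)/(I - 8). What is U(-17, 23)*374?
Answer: 10098/25 ≈ 403.92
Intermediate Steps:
U(I, k) = 3 + (25 + k)/(-8 + I) (U(I, k) = 3 + (k + 25)/(I - 8) = 3 + (25 + k)/(-8 + I))
U(-17, 23)*374 = ((1 + 23 + 3*(-17))/(-8 - 17))*374 = ((1 + 23 - 51)/(-25))*374 = -1/25*(-27)*374 = (27/25)*374 = 10098/25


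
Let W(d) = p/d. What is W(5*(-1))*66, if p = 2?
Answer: -132/5 ≈ -26.400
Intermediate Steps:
W(d) = 2/d
W(5*(-1))*66 = (2/((5*(-1))))*66 = (2/(-5))*66 = (2*(-⅕))*66 = -⅖*66 = -132/5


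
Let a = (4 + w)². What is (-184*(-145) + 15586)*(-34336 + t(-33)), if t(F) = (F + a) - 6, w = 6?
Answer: -1448667150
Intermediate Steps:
a = 100 (a = (4 + 6)² = 10² = 100)
t(F) = 94 + F (t(F) = (F + 100) - 6 = (100 + F) - 6 = 94 + F)
(-184*(-145) + 15586)*(-34336 + t(-33)) = (-184*(-145) + 15586)*(-34336 + (94 - 33)) = (26680 + 15586)*(-34336 + 61) = 42266*(-34275) = -1448667150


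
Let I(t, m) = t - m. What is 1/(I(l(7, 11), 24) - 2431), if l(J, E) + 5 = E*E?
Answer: -1/2339 ≈ -0.00042753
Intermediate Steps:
l(J, E) = -5 + E² (l(J, E) = -5 + E*E = -5 + E²)
1/(I(l(7, 11), 24) - 2431) = 1/(((-5 + 11²) - 1*24) - 2431) = 1/(((-5 + 121) - 24) - 2431) = 1/((116 - 24) - 2431) = 1/(92 - 2431) = 1/(-2339) = -1/2339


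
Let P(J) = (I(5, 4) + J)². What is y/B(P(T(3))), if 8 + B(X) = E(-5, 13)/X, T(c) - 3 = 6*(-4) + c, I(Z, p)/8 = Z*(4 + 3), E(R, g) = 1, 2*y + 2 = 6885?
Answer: -236238326/549151 ≈ -430.19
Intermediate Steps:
y = 6883/2 (y = -1 + (½)*6885 = -1 + 6885/2 = 6883/2 ≈ 3441.5)
I(Z, p) = 56*Z (I(Z, p) = 8*(Z*(4 + 3)) = 8*(Z*7) = 8*(7*Z) = 56*Z)
T(c) = -21 + c (T(c) = 3 + (6*(-4) + c) = 3 + (-24 + c) = -21 + c)
P(J) = (280 + J)² (P(J) = (56*5 + J)² = (280 + J)²)
B(X) = -8 + 1/X
y/B(P(T(3))) = 6883/(2*(-8 + 1/((280 + (-21 + 3))²))) = 6883/(2*(-8 + 1/((280 - 18)²))) = 6883/(2*(-8 + 1/(262²))) = 6883/(2*(-8 + 1/68644)) = 6883/(2*(-549151/68644)) = (6883/2)*(-68644/549151) = -236238326/549151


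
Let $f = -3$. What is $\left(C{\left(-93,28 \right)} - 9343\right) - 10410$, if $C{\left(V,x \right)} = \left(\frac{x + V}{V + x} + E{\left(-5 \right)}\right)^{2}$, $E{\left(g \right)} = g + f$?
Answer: $-19704$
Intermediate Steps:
$E{\left(g \right)} = -3 + g$ ($E{\left(g \right)} = g - 3 = -3 + g$)
$C{\left(V,x \right)} = 49$ ($C{\left(V,x \right)} = \left(\frac{x + V}{V + x} - 8\right)^{2} = \left(\frac{V + x}{V + x} - 8\right)^{2} = \left(1 - 8\right)^{2} = \left(-7\right)^{2} = 49$)
$\left(C{\left(-93,28 \right)} - 9343\right) - 10410 = \left(49 - 9343\right) - 10410 = -9294 - 10410 = -19704$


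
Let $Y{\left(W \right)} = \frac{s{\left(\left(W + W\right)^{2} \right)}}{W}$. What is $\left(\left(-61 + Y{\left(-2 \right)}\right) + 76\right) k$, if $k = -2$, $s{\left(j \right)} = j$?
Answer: $-14$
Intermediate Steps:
$Y{\left(W \right)} = 4 W$ ($Y{\left(W \right)} = \frac{\left(W + W\right)^{2}}{W} = \frac{\left(2 W\right)^{2}}{W} = \frac{4 W^{2}}{W} = 4 W$)
$\left(\left(-61 + Y{\left(-2 \right)}\right) + 76\right) k = \left(\left(-61 + 4 \left(-2\right)\right) + 76\right) \left(-2\right) = \left(\left(-61 - 8\right) + 76\right) \left(-2\right) = \left(-69 + 76\right) \left(-2\right) = 7 \left(-2\right) = -14$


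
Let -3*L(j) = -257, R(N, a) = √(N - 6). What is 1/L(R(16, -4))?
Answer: 3/257 ≈ 0.011673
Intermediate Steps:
R(N, a) = √(-6 + N)
L(j) = 257/3 (L(j) = -⅓*(-257) = 257/3)
1/L(R(16, -4)) = 1/(257/3) = 3/257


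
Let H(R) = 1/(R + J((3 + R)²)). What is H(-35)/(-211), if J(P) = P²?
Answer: -1/221242151 ≈ -4.5199e-9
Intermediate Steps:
H(R) = 1/(R + (3 + R)⁴) (H(R) = 1/(R + ((3 + R)²)²) = 1/(R + (3 + R)⁴))
H(-35)/(-211) = 1/((-211)*(-35 + (3 - 35)⁴)) = -1/(211*(-35 + (-32)⁴)) = -1/(211*(-35 + 1048576)) = -1/211/1048541 = -1/211*1/1048541 = -1/221242151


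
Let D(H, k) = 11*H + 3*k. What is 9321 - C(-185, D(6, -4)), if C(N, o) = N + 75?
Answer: 9431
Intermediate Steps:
D(H, k) = 3*k + 11*H
C(N, o) = 75 + N
9321 - C(-185, D(6, -4)) = 9321 - (75 - 185) = 9321 - 1*(-110) = 9321 + 110 = 9431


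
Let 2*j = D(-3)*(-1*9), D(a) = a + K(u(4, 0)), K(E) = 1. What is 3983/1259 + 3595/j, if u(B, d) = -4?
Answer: 4561952/11331 ≈ 402.61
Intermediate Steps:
D(a) = 1 + a (D(a) = a + 1 = 1 + a)
j = 9 (j = ((1 - 3)*(-1*9))/2 = (-2*(-9))/2 = (1/2)*18 = 9)
3983/1259 + 3595/j = 3983/1259 + 3595/9 = 4561952/11331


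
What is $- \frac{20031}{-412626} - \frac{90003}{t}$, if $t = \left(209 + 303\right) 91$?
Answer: $- \frac{6034048921}{3204178432} \approx -1.8832$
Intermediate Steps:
$t = 46592$ ($t = 512 \cdot 91 = 46592$)
$- \frac{20031}{-412626} - \frac{90003}{t} = - \frac{20031}{-412626} - \frac{90003}{46592} = \left(-20031\right) \left(- \frac{1}{412626}\right) - \frac{90003}{46592} = \frac{6677}{137542} - \frac{90003}{46592} = - \frac{6034048921}{3204178432}$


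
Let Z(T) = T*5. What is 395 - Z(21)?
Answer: 290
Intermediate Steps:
Z(T) = 5*T
395 - Z(21) = 395 - 5*21 = 395 - 1*105 = 395 - 105 = 290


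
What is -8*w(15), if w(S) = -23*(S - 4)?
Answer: 2024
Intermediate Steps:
w(S) = 92 - 23*S (w(S) = -23*(-4 + S) = 92 - 23*S)
-8*w(15) = -8*(92 - 23*15) = -8*(92 - 345) = -8*(-253) = 2024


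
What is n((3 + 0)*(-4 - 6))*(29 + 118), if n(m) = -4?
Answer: -588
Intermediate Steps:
n((3 + 0)*(-4 - 6))*(29 + 118) = -4*(29 + 118) = -4*147 = -588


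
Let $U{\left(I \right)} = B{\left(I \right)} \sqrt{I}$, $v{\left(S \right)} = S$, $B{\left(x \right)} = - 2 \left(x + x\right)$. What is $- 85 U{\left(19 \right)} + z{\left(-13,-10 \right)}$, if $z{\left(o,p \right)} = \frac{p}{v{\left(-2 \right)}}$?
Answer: $5 + 6460 \sqrt{19} \approx 28164.0$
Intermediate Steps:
$B{\left(x \right)} = - 4 x$ ($B{\left(x \right)} = - 2 \cdot 2 x = - 4 x$)
$z{\left(o,p \right)} = - \frac{p}{2}$ ($z{\left(o,p \right)} = \frac{p}{-2} = p \left(- \frac{1}{2}\right) = - \frac{p}{2}$)
$U{\left(I \right)} = - 4 I^{\frac{3}{2}}$ ($U{\left(I \right)} = - 4 I \sqrt{I} = - 4 I^{\frac{3}{2}}$)
$- 85 U{\left(19 \right)} + z{\left(-13,-10 \right)} = - 85 \left(- 4 \cdot 19^{\frac{3}{2}}\right) - -5 = - 85 \left(- 4 \cdot 19 \sqrt{19}\right) + 5 = - 85 \left(- 76 \sqrt{19}\right) + 5 = 6460 \sqrt{19} + 5 = 5 + 6460 \sqrt{19}$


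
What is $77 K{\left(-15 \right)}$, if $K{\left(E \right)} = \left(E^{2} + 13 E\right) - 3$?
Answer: $2079$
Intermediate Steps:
$K{\left(E \right)} = -3 + E^{2} + 13 E$
$77 K{\left(-15 \right)} = 77 \left(-3 + \left(-15\right)^{2} + 13 \left(-15\right)\right) = 77 \left(-3 + 225 - 195\right) = 77 \cdot 27 = 2079$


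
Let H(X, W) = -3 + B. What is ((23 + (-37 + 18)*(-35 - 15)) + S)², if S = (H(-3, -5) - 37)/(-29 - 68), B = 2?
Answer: 8914947561/9409 ≈ 9.4749e+5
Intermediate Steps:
H(X, W) = -1 (H(X, W) = -3 + 2 = -1)
S = 38/97 (S = (-1 - 37)/(-29 - 68) = -38/(-97) = -38*(-1/97) = 38/97 ≈ 0.39175)
((23 + (-37 + 18)*(-35 - 15)) + S)² = ((23 + (-37 + 18)*(-35 - 15)) + 38/97)² = ((23 - 19*(-50)) + 38/97)² = ((23 + 950) + 38/97)² = (973 + 38/97)² = (94419/97)² = 8914947561/9409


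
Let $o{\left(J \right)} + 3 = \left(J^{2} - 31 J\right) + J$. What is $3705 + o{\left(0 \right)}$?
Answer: $3702$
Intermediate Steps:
$o{\left(J \right)} = -3 + J^{2} - 30 J$ ($o{\left(J \right)} = -3 + \left(\left(J^{2} - 31 J\right) + J\right) = -3 + \left(J^{2} - 30 J\right) = -3 + J^{2} - 30 J$)
$3705 + o{\left(0 \right)} = 3705 - \left(3 - 0^{2}\right) = 3705 + \left(-3 + 0 + 0\right) = 3705 - 3 = 3702$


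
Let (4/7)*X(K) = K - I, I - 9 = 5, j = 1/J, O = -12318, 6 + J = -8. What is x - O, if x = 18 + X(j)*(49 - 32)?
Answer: 95339/8 ≈ 11917.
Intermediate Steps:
J = -14 (J = -6 - 8 = -14)
j = -1/14 (j = 1/(-14) = -1/14 ≈ -0.071429)
I = 14 (I = 9 + 5 = 14)
X(K) = -49/2 + 7*K/4 (X(K) = 7*(K - 1*14)/4 = 7*(K - 14)/4 = 7*(-14 + K)/4 = -49/2 + 7*K/4)
x = -3205/8 (x = 18 + (-49/2 + (7/4)*(-1/14))*(49 - 32) = 18 + (-49/2 - 1/8)*17 = 18 - 197/8*17 = 18 - 3349/8 = -3205/8 ≈ -400.63)
x - O = -3205/8 - 1*(-12318) = -3205/8 + 12318 = 95339/8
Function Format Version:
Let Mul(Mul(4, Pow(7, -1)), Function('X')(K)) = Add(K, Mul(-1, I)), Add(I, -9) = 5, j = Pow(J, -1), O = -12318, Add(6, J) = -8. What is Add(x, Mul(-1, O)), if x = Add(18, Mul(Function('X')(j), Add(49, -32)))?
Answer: Rational(95339, 8) ≈ 11917.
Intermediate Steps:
J = -14 (J = Add(-6, -8) = -14)
j = Rational(-1, 14) (j = Pow(-14, -1) = Rational(-1, 14) ≈ -0.071429)
I = 14 (I = Add(9, 5) = 14)
Function('X')(K) = Add(Rational(-49, 2), Mul(Rational(7, 4), K)) (Function('X')(K) = Mul(Rational(7, 4), Add(K, Mul(-1, 14))) = Mul(Rational(7, 4), Add(K, -14)) = Mul(Rational(7, 4), Add(-14, K)) = Add(Rational(-49, 2), Mul(Rational(7, 4), K)))
x = Rational(-3205, 8) (x = Add(18, Mul(Add(Rational(-49, 2), Mul(Rational(7, 4), Rational(-1, 14))), Add(49, -32))) = Add(18, Mul(Add(Rational(-49, 2), Rational(-1, 8)), 17)) = Add(18, Mul(Rational(-197, 8), 17)) = Add(18, Rational(-3349, 8)) = Rational(-3205, 8) ≈ -400.63)
Add(x, Mul(-1, O)) = Add(Rational(-3205, 8), Mul(-1, -12318)) = Add(Rational(-3205, 8), 12318) = Rational(95339, 8)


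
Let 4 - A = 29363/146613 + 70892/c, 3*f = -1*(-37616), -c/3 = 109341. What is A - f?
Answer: -200940631246495/16030812033 ≈ -12535.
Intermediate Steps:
c = -328023 (c = -3*109341 = -328023)
f = 37616/3 (f = (-1*(-37616))/3 = (⅓)*37616 = 37616/3 ≈ 12539.)
A = 64377231281/16030812033 (A = 4 - (29363/146613 + 70892/(-328023)) = 4 - (29363*(1/146613) + 70892*(-1/328023)) = 4 - (29363/146613 - 70892/328023) = 4 - 1*(-253983149/16030812033) = 4 + 253983149/16030812033 = 64377231281/16030812033 ≈ 4.0158)
A - f = 64377231281/16030812033 - 1*37616/3 = 64377231281/16030812033 - 37616/3 = -200940631246495/16030812033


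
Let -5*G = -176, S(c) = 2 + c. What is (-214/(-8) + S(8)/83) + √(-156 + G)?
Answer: 8921/332 + 2*I*√755/5 ≈ 26.87 + 10.991*I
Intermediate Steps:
G = 176/5 (G = -⅕*(-176) = 176/5 ≈ 35.200)
(-214/(-8) + S(8)/83) + √(-156 + G) = (-214/(-8) + (2 + 8)/83) + √(-156 + 176/5) = (-214*(-⅛) + 10*(1/83)) + √(-604/5) = (107/4 + 10/83) + 2*I*√755/5 = 8921/332 + 2*I*√755/5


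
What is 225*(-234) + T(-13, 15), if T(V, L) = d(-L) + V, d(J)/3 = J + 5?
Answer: -52693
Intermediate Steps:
d(J) = 15 + 3*J (d(J) = 3*(J + 5) = 3*(5 + J) = 15 + 3*J)
T(V, L) = 15 + V - 3*L (T(V, L) = (15 + 3*(-L)) + V = (15 - 3*L) + V = 15 + V - 3*L)
225*(-234) + T(-13, 15) = 225*(-234) + (15 - 13 - 3*15) = -52650 + (15 - 13 - 45) = -52650 - 43 = -52693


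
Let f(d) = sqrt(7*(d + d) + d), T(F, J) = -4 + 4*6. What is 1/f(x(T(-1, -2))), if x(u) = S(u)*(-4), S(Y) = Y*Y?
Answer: -I*sqrt(15)/600 ≈ -0.006455*I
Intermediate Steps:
T(F, J) = 20 (T(F, J) = -4 + 24 = 20)
S(Y) = Y**2
x(u) = -4*u**2 (x(u) = u**2*(-4) = -4*u**2)
f(d) = sqrt(15)*sqrt(d) (f(d) = sqrt(7*(2*d) + d) = sqrt(14*d + d) = sqrt(15*d) = sqrt(15)*sqrt(d))
1/f(x(T(-1, -2))) = 1/(sqrt(15)*sqrt(-4*20**2)) = 1/(sqrt(15)*sqrt(-4*400)) = 1/(sqrt(15)*sqrt(-1600)) = 1/(sqrt(15)*(40*I)) = 1/(40*I*sqrt(15)) = -I*sqrt(15)/600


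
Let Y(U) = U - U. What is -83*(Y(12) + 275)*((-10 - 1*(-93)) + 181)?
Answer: -6025800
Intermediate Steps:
Y(U) = 0
-83*(Y(12) + 275)*((-10 - 1*(-93)) + 181) = -83*(0 + 275)*((-10 - 1*(-93)) + 181) = -22825*((-10 + 93) + 181) = -22825*(83 + 181) = -22825*264 = -83*72600 = -6025800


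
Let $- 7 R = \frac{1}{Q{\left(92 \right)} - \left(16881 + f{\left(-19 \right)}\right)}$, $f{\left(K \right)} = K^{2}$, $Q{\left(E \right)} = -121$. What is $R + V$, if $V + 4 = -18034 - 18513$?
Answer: $- \frac{4442445090}{121541} \approx -36551.0$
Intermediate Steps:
$V = -36551$ ($V = -4 - 36547 = -36551$)
$R = \frac{1}{121541}$ ($R = - \frac{1}{7 \left(-121 - 17242\right)} = - \frac{1}{7 \left(-17363\right)} = \left(- \frac{1}{7}\right) \left(- \frac{1}{17363}\right) = \frac{1}{121541} \approx 8.2277 \cdot 10^{-6}$)
$R + V = \frac{1}{121541} - 36551 = - \frac{4442445090}{121541}$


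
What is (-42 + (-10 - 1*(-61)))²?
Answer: 81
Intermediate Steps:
(-42 + (-10 - 1*(-61)))² = (-42 + (-10 + 61))² = (-42 + 51)² = 9² = 81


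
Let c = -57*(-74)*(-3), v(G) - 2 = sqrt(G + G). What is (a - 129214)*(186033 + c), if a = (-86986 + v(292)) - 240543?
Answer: -79189297839 + 346758*sqrt(146) ≈ -7.9185e+10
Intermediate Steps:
v(G) = 2 + sqrt(2)*sqrt(G) (v(G) = 2 + sqrt(G + G) = 2 + sqrt(2*G) = 2 + sqrt(2)*sqrt(G))
c = -12654 (c = 4218*(-3) = -12654)
a = -327527 + 2*sqrt(146) (a = (-86986 + (2 + sqrt(2)*sqrt(292))) - 240543 = (-86986 + (2 + sqrt(2)*(2*sqrt(73)))) - 240543 = (-86986 + (2 + 2*sqrt(146))) - 240543 = (-86984 + 2*sqrt(146)) - 240543 = -327527 + 2*sqrt(146) ≈ -3.2750e+5)
(a - 129214)*(186033 + c) = ((-327527 + 2*sqrt(146)) - 129214)*(186033 - 12654) = (-456741 + 2*sqrt(146))*173379 = -79189297839 + 346758*sqrt(146)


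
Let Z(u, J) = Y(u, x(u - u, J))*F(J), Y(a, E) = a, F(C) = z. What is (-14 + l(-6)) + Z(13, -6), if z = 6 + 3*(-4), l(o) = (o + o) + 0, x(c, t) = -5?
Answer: -104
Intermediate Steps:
l(o) = 2*o (l(o) = 2*o + 0 = 2*o)
z = -6 (z = 6 - 12 = -6)
F(C) = -6
Z(u, J) = -6*u (Z(u, J) = u*(-6) = -6*u)
(-14 + l(-6)) + Z(13, -6) = (-14 + 2*(-6)) - 6*13 = (-14 - 12) - 78 = -26 - 78 = -104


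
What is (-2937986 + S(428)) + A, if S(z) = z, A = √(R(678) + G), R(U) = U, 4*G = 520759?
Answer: -2937558 + √523471/2 ≈ -2.9372e+6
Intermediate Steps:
G = 520759/4 (G = (¼)*520759 = 520759/4 ≈ 1.3019e+5)
A = √523471/2 (A = √(678 + 520759/4) = √(523471/4) = √523471/2 ≈ 361.76)
(-2937986 + S(428)) + A = (-2937986 + 428) + √523471/2 = -2937558 + √523471/2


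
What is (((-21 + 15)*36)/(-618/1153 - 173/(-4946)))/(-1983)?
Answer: -410597136/1888582099 ≈ -0.21741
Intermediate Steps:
(((-21 + 15)*36)/(-618/1153 - 173/(-4946)))/(-1983) = ((-6*36)/(-618*1/1153 - 173*(-1/4946)))*(-1/1983) = -216/(-618/1153 + 173/4946)*(-1/1983) = -216/(-2857159/5702738)*(-1/1983) = -216*(-5702738/2857159)*(-1/1983) = (1231791408/2857159)*(-1/1983) = -410597136/1888582099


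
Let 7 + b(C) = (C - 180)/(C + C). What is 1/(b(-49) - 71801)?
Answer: -98/7036955 ≈ -1.3926e-5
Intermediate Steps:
b(C) = -7 + (-180 + C)/(2*C) (b(C) = -7 + (C - 180)/(C + C) = -7 + (-180 + C)/((2*C)) = -7 + (-180 + C)*(1/(2*C)) = -7 + (-180 + C)/(2*C))
1/(b(-49) - 71801) = 1/((-13/2 - 90/(-49)) - 71801) = 1/((-13/2 - 90*(-1/49)) - 71801) = 1/((-13/2 + 90/49) - 71801) = 1/(-457/98 - 71801) = 1/(-7036955/98) = -98/7036955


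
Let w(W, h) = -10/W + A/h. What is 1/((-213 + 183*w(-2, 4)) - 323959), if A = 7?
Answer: -4/1291747 ≈ -3.0966e-6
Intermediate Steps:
w(W, h) = -10/W + 7/h
1/((-213 + 183*w(-2, 4)) - 323959) = 1/((-213 + 183*(-10/(-2) + 7/4)) - 323959) = 1/((-213 + 183*(-10*(-1/2) + 7*(1/4))) - 323959) = 1/((-213 + 183*(5 + 7/4)) - 323959) = 1/((-213 + 183*(27/4)) - 323959) = 1/((-213 + 4941/4) - 323959) = 1/(4089/4 - 323959) = 1/(-1291747/4) = -4/1291747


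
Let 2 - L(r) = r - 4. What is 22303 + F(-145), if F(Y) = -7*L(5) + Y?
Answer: 22151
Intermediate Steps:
L(r) = 6 - r (L(r) = 2 - (r - 4) = 2 - (-4 + r) = 2 + (4 - r) = 6 - r)
F(Y) = -7 + Y (F(Y) = -7*(6 - 1*5) + Y = -7*(6 - 5) + Y = -7*1 + Y = -7 + Y)
22303 + F(-145) = 22303 + (-7 - 145) = 22303 - 152 = 22151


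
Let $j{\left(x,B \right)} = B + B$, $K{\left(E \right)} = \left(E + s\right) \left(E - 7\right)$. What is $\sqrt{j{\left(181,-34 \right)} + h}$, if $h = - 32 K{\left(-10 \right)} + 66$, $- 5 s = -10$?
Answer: $i \sqrt{4354} \approx 65.985 i$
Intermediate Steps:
$s = 2$ ($s = \left(- \frac{1}{5}\right) \left(-10\right) = 2$)
$K{\left(E \right)} = \left(-7 + E\right) \left(2 + E\right)$ ($K{\left(E \right)} = \left(E + 2\right) \left(E - 7\right) = \left(2 + E\right) \left(-7 + E\right) = \left(-7 + E\right) \left(2 + E\right)$)
$j{\left(x,B \right)} = 2 B$
$h = -4286$ ($h = - 32 \left(-14 + \left(-10\right)^{2} - -50\right) + 66 = - 32 \left(-14 + 100 + 50\right) + 66 = \left(-32\right) 136 + 66 = -4352 + 66 = -4286$)
$\sqrt{j{\left(181,-34 \right)} + h} = \sqrt{2 \left(-34\right) - 4286} = \sqrt{-68 - 4286} = \sqrt{-4354} = i \sqrt{4354}$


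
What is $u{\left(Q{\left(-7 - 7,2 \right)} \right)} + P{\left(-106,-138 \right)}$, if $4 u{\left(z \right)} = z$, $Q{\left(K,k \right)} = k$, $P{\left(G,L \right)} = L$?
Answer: $- \frac{275}{2} \approx -137.5$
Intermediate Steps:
$u{\left(z \right)} = \frac{z}{4}$
$u{\left(Q{\left(-7 - 7,2 \right)} \right)} + P{\left(-106,-138 \right)} = \frac{1}{4} \cdot 2 - 138 = \frac{1}{2} - 138 = - \frac{275}{2}$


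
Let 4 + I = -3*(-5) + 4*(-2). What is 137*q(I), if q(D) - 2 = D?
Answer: 685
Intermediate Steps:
I = 3 (I = -4 + (-3*(-5) + 4*(-2)) = -4 + (15 - 8) = -4 + 7 = 3)
q(D) = 2 + D
137*q(I) = 137*(2 + 3) = 137*5 = 685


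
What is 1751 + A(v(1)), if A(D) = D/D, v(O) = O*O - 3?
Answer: 1752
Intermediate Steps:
v(O) = -3 + O**2 (v(O) = O**2 - 3 = -3 + O**2)
A(D) = 1
1751 + A(v(1)) = 1751 + 1 = 1752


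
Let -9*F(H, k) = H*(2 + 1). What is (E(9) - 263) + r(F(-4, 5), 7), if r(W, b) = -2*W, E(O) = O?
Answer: -770/3 ≈ -256.67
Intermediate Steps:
F(H, k) = -H/3 (F(H, k) = -H*(2 + 1)/9 = -H*3/9 = -H/3)
(E(9) - 263) + r(F(-4, 5), 7) = (9 - 263) - (-2)*(-4)/3 = -254 - 2*4/3 = -254 - 8/3 = -770/3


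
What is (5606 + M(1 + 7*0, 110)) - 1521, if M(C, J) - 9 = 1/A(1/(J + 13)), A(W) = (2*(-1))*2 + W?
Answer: 2010031/491 ≈ 4093.8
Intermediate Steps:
A(W) = -4 + W (A(W) = -2*2 + W = -4 + W)
M(C, J) = 9 + 1/(-4 + 1/(13 + J)) (M(C, J) = 9 + 1/(-4 + 1/(J + 13)) = 9 + 1/(-4 + 1/(13 + J)))
(5606 + M(1 + 7*0, 110)) - 1521 = (5606 + (446 + 35*110)/(51 + 4*110)) - 1521 = (5606 + (446 + 3850)/(51 + 440)) - 1521 = (5606 + 4296/491) - 1521 = 2756842/491 - 1521 = 2010031/491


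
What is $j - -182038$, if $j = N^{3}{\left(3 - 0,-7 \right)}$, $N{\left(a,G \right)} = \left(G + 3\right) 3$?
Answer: $180310$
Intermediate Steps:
$N{\left(a,G \right)} = 9 + 3 G$ ($N{\left(a,G \right)} = \left(3 + G\right) 3 = 9 + 3 G$)
$j = -1728$ ($j = \left(9 + 3 \left(-7\right)\right)^{3} = \left(9 - 21\right)^{3} = \left(-12\right)^{3} = -1728$)
$j - -182038 = -1728 - -182038 = -1728 + 182038 = 180310$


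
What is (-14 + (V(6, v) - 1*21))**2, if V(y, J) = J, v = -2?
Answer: 1369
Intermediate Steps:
(-14 + (V(6, v) - 1*21))**2 = (-14 + (-2 - 1*21))**2 = (-14 + (-2 - 21))**2 = (-14 - 23)**2 = (-37)**2 = 1369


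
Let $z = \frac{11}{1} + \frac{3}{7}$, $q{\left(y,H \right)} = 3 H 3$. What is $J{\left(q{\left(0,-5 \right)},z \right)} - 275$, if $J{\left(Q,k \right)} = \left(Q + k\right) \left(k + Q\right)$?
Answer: $\frac{41750}{49} \approx 852.04$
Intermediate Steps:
$q{\left(y,H \right)} = 9 H$
$z = \frac{80}{7}$ ($z = 11 \cdot 1 + 3 \cdot \frac{1}{7} = 11 + \frac{3}{7} = \frac{80}{7} \approx 11.429$)
$J{\left(Q,k \right)} = \left(Q + k\right)^{2}$ ($J{\left(Q,k \right)} = \left(Q + k\right) \left(Q + k\right) = \left(Q + k\right)^{2}$)
$J{\left(q{\left(0,-5 \right)},z \right)} - 275 = \left(9 \left(-5\right) + \frac{80}{7}\right)^{2} - 275 = \left(-45 + \frac{80}{7}\right)^{2} - 275 = \left(- \frac{235}{7}\right)^{2} - 275 = \frac{55225}{49} - 275 = \frac{41750}{49}$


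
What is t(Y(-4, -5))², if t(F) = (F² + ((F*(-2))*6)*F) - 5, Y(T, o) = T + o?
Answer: 802816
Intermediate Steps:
t(F) = -5 - 11*F² (t(F) = (F² + (-2*F*6)*F) - 5 = (F² + (-12*F)*F) - 5 = (F² - 12*F²) - 5 = -11*F² - 5 = -5 - 11*F²)
t(Y(-4, -5))² = (-5 - 11*(-4 - 5)²)² = (-5 - 11*(-9)²)² = (-5 - 11*81)² = (-5 - 891)² = (-896)² = 802816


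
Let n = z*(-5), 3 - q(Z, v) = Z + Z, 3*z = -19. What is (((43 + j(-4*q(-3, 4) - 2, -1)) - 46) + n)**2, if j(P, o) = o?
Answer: 6889/9 ≈ 765.44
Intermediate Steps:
z = -19/3 (z = (1/3)*(-19) = -19/3 ≈ -6.3333)
q(Z, v) = 3 - 2*Z (q(Z, v) = 3 - (Z + Z) = 3 - 2*Z)
n = 95/3 (n = -19/3*(-5) = 95/3 ≈ 31.667)
(((43 + j(-4*q(-3, 4) - 2, -1)) - 46) + n)**2 = (((43 - 1) - 46) + 95/3)**2 = ((42 - 46) + 95/3)**2 = (-4 + 95/3)**2 = (83/3)**2 = 6889/9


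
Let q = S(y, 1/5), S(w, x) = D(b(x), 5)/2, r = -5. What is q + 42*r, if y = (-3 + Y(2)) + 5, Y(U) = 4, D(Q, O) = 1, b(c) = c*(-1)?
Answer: -419/2 ≈ -209.50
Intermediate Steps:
b(c) = -c
y = 6 (y = (-3 + 4) + 5 = 1 + 5 = 6)
S(w, x) = ½ (S(w, x) = 1/2 = 1*(½) = ½)
q = ½ ≈ 0.50000
q + 42*r = ½ + 42*(-5) = ½ - 210 = -419/2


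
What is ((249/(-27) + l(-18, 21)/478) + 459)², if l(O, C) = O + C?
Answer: 3744112770841/18507204 ≈ 2.0231e+5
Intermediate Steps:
l(O, C) = C + O
((249/(-27) + l(-18, 21)/478) + 459)² = ((249/(-27) + (21 - 18)/478) + 459)² = ((249*(-1/27) + 3*(1/478)) + 459)² = ((-83/9 + 3/478) + 459)² = (-39647/4302 + 459)² = (1934971/4302)² = 3744112770841/18507204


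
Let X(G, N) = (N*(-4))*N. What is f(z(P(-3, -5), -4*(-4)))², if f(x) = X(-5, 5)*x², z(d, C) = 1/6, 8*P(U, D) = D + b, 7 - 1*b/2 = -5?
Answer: 625/81 ≈ 7.7160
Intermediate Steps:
b = 24 (b = 14 - 2*(-5) = 14 + 10 = 24)
P(U, D) = 3 + D/8 (P(U, D) = (D + 24)/8 = (24 + D)/8 = 3 + D/8)
X(G, N) = -4*N² (X(G, N) = (-4*N)*N = -4*N²)
z(d, C) = ⅙
f(x) = -100*x² (f(x) = (-4*5²)*x² = (-4*25)*x² = -100*x²)
f(z(P(-3, -5), -4*(-4)))² = (-100*(⅙)²)² = (-100*1/36)² = (-25/9)² = 625/81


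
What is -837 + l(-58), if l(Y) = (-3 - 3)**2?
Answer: -801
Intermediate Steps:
l(Y) = 36 (l(Y) = (-6)**2 = 36)
-837 + l(-58) = -837 + 36 = -801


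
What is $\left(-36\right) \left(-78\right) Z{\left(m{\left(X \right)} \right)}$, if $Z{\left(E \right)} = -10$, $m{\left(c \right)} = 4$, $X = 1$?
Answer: $-28080$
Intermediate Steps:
$\left(-36\right) \left(-78\right) Z{\left(m{\left(X \right)} \right)} = \left(-36\right) \left(-78\right) \left(-10\right) = 2808 \left(-10\right) = -28080$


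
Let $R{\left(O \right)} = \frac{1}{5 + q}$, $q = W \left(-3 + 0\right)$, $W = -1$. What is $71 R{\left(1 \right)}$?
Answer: $\frac{71}{8} \approx 8.875$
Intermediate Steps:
$q = 3$ ($q = - (-3 + 0) = \left(-1\right) \left(-3\right) = 3$)
$R{\left(O \right)} = \frac{1}{8}$ ($R{\left(O \right)} = \frac{1}{5 + 3} = \frac{1}{8}$)
$71 R{\left(1 \right)} = 71 \cdot \frac{1}{8} = \frac{71}{8}$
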